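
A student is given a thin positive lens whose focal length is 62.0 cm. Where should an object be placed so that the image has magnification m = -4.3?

76.4 cm

m = −d_i/d_o ⇒ d_i = −m·d_o.
1/f = 1/d_o + 1/d_i = 1/d_o − 1/(m·d_o) = (1 − 1/m)/d_o, so d_o = f(1 − 1/m) = (62.00)(1 − 1/(-4.3)) = 76.4 cm.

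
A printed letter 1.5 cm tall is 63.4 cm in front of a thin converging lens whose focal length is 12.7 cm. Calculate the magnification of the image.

1/d_i = 1/f − 1/d_o = 1/(12.70) − 1/(63.4) = 0.06297, so d_i = 15.88 cm.
m = −d_i/d_o = −(15.88)/(63.4) = -0.250.
The image is real, inverted and reduced, on the far side of the lens.

m = -0.250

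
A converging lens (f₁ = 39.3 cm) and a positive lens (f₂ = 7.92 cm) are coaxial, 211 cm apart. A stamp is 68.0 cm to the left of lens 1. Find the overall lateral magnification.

m = +0.0986

Lens 1: 1/d_i1 = 1/(39.3) − 1/(68.0) = 0.01074, so d_i1 = 93.11 cm; m₁ = −d_i1/d_o1 = -1.369.
d_o2 = 211 − (93.11) = 117.9 cm.
Lens 2: 1/d_i2 = 1/(7.92) − 1/(117.9) = 0.1178, so d_i2 = 8.490 cm; m₂ = −d_i2/d_o2 = -0.07201.
m = m₁·m₂ = (-1.369)(-0.07201) = +0.0986.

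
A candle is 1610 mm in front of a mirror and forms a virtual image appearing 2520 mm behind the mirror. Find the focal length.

f = 4460 mm (concave)

Virtual image ⇒ d_i = −2520 mm.
1/f = 1/d_o + 1/d_i = 1/(1610) + 1/(-2520) = 0.0002243, so f = 4460 mm.
Since f is positive, the mirror is concave.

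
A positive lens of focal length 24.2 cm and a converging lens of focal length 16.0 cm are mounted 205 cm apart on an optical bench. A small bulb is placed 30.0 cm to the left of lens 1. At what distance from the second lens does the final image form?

20.0 cm

Lens 1: 1/d_i1 = 1/f₁ − 1/d_o1 = 1/(24.2) − 1/(30.0) = 0.007989, so d_i1 = 125.2 cm.
The intermediate image is 125.2 cm to the right of lens 1, which is 205 − (125.2) = 79.80 cm to the left of lens 2, so d_o2 = +79.80 cm.
Lens 2: 1/d_i2 = 1/f₂ − 1/d_o2 = 1/(16.0) − 1/(79.80) = 0.04997, so d_i2 = 20.0 cm.
The final image is real, 20.0 cm to the right of lens 2 (overall magnification ≈ 1.0).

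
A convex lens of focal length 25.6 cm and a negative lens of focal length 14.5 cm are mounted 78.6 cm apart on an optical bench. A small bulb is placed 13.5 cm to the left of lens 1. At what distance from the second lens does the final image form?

Lens 1: 1/d_i1 = 1/f₁ − 1/d_o1 = 1/(25.6) − 1/(13.5) = -0.03501, so d_i1 = -28.56 cm.
The intermediate image is 28.56 cm to the left of lens 1 (virtual), which is 78.6 − (-28.56) = 107.2 cm to the left of lens 2, so d_o2 = +107.2 cm.
Lens 2 is diverging, so f₂ = −14.5 cm.
Lens 2: 1/d_i2 = 1/f₂ − 1/d_o2 = 1/(-14.5) − 1/(107.2) = -0.07829, so d_i2 = -12.8 cm.
The final image is virtual, 12.8 cm to the left of lens 2 (overall magnification ≈ 0.25).

12.8 cm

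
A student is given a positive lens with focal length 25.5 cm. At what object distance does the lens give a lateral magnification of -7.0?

m = −d_i/d_o ⇒ d_i = −m·d_o.
1/f = 1/d_o + 1/d_i = 1/d_o − 1/(m·d_o) = (1 − 1/m)/d_o, so d_o = f(1 − 1/m) = (25.50)(1 − 1/(-7.0)) = 29.1 cm.

29.1 cm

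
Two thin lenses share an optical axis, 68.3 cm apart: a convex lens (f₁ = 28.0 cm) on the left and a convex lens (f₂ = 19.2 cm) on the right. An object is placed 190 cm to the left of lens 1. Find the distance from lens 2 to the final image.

Lens 1: 1/d_i1 = 1/f₁ − 1/d_o1 = 1/(28.0) − 1/(190) = 0.03045, so d_i1 = 32.84 cm.
The intermediate image is 32.84 cm to the right of lens 1, which is 68.3 − (32.84) = 35.46 cm to the left of lens 2, so d_o2 = +35.46 cm.
Lens 2: 1/d_i2 = 1/f₂ − 1/d_o2 = 1/(19.2) − 1/(35.46) = 0.02388, so d_i2 = 41.9 cm.
The final image is real, 41.9 cm to the right of lens 2 (overall magnification ≈ 0.20).

41.9 cm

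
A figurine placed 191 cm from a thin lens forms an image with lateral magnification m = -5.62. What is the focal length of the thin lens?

m = −d_i/d_o ⇒ d_i = −m·d_o = −(-5.62)·(191) = 1073 cm.
1/f = 1/d_o + 1/d_i = 1/(191) + 1/(1073) = 0.006168, so f = 162 cm.
Since f is positive, the thin lens is converging.

f = 162 cm (converging)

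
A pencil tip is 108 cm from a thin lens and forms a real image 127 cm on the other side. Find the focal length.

f = 58.4 cm (converging)

Real image ⇒ d_i = +127 cm.
1/f = 1/d_o + 1/d_i = 1/(108) + 1/(127) = 0.01713, so f = 58.4 cm.
Since f is positive, the thin lens is converging.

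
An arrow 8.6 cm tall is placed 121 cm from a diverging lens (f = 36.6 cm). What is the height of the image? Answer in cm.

2.00 cm

For a diverging lens, f = -36.6 cm.
1/d_i = 1/f − 1/d_o = 1/(-36.60) − 1/(121) = -0.03559, so d_i = -28.10 cm.
m = −d_i/d_o = +0.2322.
|h_i| = |m|·h_o = 0.2322 × 8.6 = 2.00 cm. The image is virtual, upright and reduced, on the same side as the object.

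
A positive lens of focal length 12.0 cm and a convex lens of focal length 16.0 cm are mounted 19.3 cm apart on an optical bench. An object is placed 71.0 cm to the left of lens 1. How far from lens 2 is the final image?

6.98 cm

Lens 1: 1/d_i1 = 1/f₁ − 1/d_o1 = 1/(12.0) − 1/(71.0) = 0.06925, so d_i1 = 14.44 cm.
The intermediate image is 14.44 cm to the right of lens 1, which is 19.3 − (14.44) = 4.860 cm to the left of lens 2, so d_o2 = +4.860 cm.
Lens 2: 1/d_i2 = 1/f₂ − 1/d_o2 = 1/(16.0) − 1/(4.860) = -0.1433, so d_i2 = -6.98 cm.
The final image is virtual, 6.98 cm to the left of lens 2 (overall magnification ≈ -0.29).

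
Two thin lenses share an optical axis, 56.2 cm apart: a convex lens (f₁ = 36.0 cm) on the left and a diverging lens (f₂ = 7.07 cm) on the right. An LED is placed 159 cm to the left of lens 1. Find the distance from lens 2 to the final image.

Lens 1: 1/d_i1 = 1/f₁ − 1/d_o1 = 1/(36.0) − 1/(159) = 0.02149, so d_i1 = 46.54 cm.
The intermediate image is 46.54 cm to the right of lens 1, which is 56.2 − (46.54) = 9.660 cm to the left of lens 2, so d_o2 = +9.660 cm.
Lens 2 is diverging, so f₂ = −7.07 cm.
Lens 2: 1/d_i2 = 1/f₂ − 1/d_o2 = 1/(-7.07) − 1/(9.660) = -0.2450, so d_i2 = -4.08 cm.
The final image is virtual, 4.08 cm to the left of lens 2 (overall magnification ≈ -0.12).

4.08 cm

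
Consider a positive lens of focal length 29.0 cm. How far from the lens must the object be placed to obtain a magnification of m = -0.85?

m = −d_i/d_o ⇒ d_i = −m·d_o.
1/f = 1/d_o + 1/d_i = 1/d_o − 1/(m·d_o) = (1 − 1/m)/d_o, so d_o = f(1 − 1/m) = (29.00)(1 − 1/(-0.85)) = 63.1 cm.

63.1 cm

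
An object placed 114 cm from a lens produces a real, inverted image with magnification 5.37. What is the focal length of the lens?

f = 96.1 cm (converging)

m = −d_i/d_o ⇒ d_i = −m·d_o = −(-5.37)·(114) = 612.2 cm.
1/f = 1/d_o + 1/d_i = 1/(114) + 1/(612.2) = 0.01041, so f = 96.1 cm.
Since f is positive, the lens is converging.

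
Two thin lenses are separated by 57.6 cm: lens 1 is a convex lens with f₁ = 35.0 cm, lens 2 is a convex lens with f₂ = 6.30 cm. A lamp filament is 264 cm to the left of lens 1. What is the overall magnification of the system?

m = +0.0879

Lens 1: 1/d_i1 = 1/(35.0) − 1/(264) = 0.02478, so d_i1 = 40.35 cm; m₁ = −d_i1/d_o1 = -0.1528.
d_o2 = 57.6 − (40.35) = 17.25 cm.
Lens 2: 1/d_i2 = 1/(6.30) − 1/(17.25) = 0.1008, so d_i2 = 9.925 cm; m₂ = −d_i2/d_o2 = -0.5753.
m = m₁·m₂ = (-0.1528)(-0.5753) = +0.0879.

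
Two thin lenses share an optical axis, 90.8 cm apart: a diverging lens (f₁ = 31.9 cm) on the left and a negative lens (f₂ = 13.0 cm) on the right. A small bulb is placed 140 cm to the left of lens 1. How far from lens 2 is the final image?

11.7 cm

Lens 1 is diverging, so f₁ = −31.9 cm.
Lens 1: 1/d_i1 = 1/f₁ − 1/d_o1 = 1/(-31.9) − 1/(140) = -0.03849, so d_i1 = -25.98 cm.
The intermediate image is 25.98 cm to the left of lens 1 (virtual), which is 90.8 − (-25.98) = 116.8 cm to the left of lens 2, so d_o2 = +116.8 cm.
Lens 2 is diverging, so f₂ = −13.0 cm.
Lens 2: 1/d_i2 = 1/f₂ − 1/d_o2 = 1/(-13.0) − 1/(116.8) = -0.08548, so d_i2 = -11.7 cm.
The final image is virtual, 11.7 cm to the left of lens 2 (overall magnification ≈ 0.019).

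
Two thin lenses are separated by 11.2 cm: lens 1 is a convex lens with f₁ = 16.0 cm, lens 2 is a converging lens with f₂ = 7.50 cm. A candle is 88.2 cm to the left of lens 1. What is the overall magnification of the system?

Lens 1: 1/d_i1 = 1/(16.0) − 1/(88.2) = 0.05116, so d_i1 = 19.55 cm; m₁ = −d_i1/d_o1 = -0.2217.
d_o2 = 11.2 − (19.55) = -8.350 cm (virtual object).
Lens 2: 1/d_i2 = 1/(7.50) − 1/(-8.350) = 0.2531, so d_i2 = 3.951 cm; m₂ = −d_i2/d_o2 = +0.4732.
m = m₁·m₂ = (-0.2217)(+0.4732) = -0.105.

m = -0.105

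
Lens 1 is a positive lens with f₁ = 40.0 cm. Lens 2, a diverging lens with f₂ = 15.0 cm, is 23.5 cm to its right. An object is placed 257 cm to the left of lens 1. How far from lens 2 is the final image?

Lens 1: 1/d_i1 = 1/f₁ − 1/d_o1 = 1/(40.0) − 1/(257) = 0.02111, so d_i1 = 47.37 cm.
The intermediate image is 47.37 cm to the right of lens 1, which lies 23.87 cm to the right of lens 2 — a virtual object — so d_o2 = −23.87 cm.
Lens 2 is diverging, so f₂ = −15.0 cm.
Lens 2: 1/d_i2 = 1/f₂ − 1/d_o2 = 1/(-15.0) − 1/(-23.87) = -0.02477, so d_i2 = -40.4 cm.
The final image is virtual, 40.4 cm to the left of lens 2 (overall magnification ≈ 0.31).

40.4 cm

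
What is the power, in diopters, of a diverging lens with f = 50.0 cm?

P = -2.00 D

For a diverging lens, f = −50.0 cm.
f = -50.0 cm = -0.500 m.
P = 1/f = 1/(-0.500 m) = -2.00 D.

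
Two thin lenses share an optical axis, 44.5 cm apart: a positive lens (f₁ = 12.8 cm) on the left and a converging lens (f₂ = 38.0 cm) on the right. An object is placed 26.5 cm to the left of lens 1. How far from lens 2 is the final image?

Lens 1: 1/d_i1 = 1/f₁ − 1/d_o1 = 1/(12.8) − 1/(26.5) = 0.04039, so d_i1 = 24.76 cm.
The intermediate image is 24.76 cm to the right of lens 1, which is 44.5 − (24.76) = 19.74 cm to the left of lens 2, so d_o2 = +19.74 cm.
Lens 2: 1/d_i2 = 1/f₂ − 1/d_o2 = 1/(38.0) − 1/(19.74) = -0.02434, so d_i2 = -41.1 cm.
The final image is virtual, 41.1 cm to the left of lens 2 (overall magnification ≈ -1.9).

41.1 cm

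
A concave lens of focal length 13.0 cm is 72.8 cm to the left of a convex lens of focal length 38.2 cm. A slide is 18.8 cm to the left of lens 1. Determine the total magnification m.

m = -0.369

f₁ = −13.0 cm (diverging).
Lens 1: 1/d_i1 = 1/(-13.0) − 1/(18.8) = -0.1301, so d_i1 = -7.686 cm; m₁ = −d_i1/d_o1 = +0.4088.
d_o2 = 72.8 − (-7.686) = 80.49 cm.
Lens 2: 1/d_i2 = 1/(38.2) − 1/(80.49) = 0.01375, so d_i2 = 72.71 cm; m₂ = −d_i2/d_o2 = -0.9033.
m = m₁·m₂ = (+0.4088)(-0.9033) = -0.369.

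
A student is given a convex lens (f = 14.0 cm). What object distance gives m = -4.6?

m = −d_i/d_o ⇒ d_i = −m·d_o.
1/f = 1/d_o + 1/d_i = 1/d_o − 1/(m·d_o) = (1 − 1/m)/d_o, so d_o = f(1 − 1/m) = (14.00)(1 − 1/(-4.6)) = 17.0 cm.

17.0 cm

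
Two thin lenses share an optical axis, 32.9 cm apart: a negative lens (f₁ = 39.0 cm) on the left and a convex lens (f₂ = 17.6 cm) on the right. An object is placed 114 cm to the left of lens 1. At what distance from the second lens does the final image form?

24.6 cm

Lens 1 is diverging, so f₁ = −39.0 cm.
Lens 1: 1/d_i1 = 1/f₁ − 1/d_o1 = 1/(-39.0) − 1/(114) = -0.03441, so d_i1 = -29.06 cm.
The intermediate image is 29.06 cm to the left of lens 1 (virtual), which is 32.9 − (-29.06) = 61.96 cm to the left of lens 2, so d_o2 = +61.96 cm.
Lens 2: 1/d_i2 = 1/f₂ − 1/d_o2 = 1/(17.6) − 1/(61.96) = 0.04068, so d_i2 = 24.6 cm.
The final image is real, 24.6 cm to the right of lens 2 (overall magnification ≈ -0.10).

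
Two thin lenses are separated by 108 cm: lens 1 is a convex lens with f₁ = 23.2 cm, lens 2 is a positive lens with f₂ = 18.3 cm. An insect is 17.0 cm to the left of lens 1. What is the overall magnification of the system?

Lens 1: 1/d_i1 = 1/(23.2) − 1/(17.0) = -0.01572, so d_i1 = -63.61 cm; m₁ = −d_i1/d_o1 = +3.742.
d_o2 = 108 − (-63.61) = 171.6 cm.
Lens 2: 1/d_i2 = 1/(18.3) − 1/(171.6) = 0.04882, so d_i2 = 20.48 cm; m₂ = −d_i2/d_o2 = -0.1194.
m = m₁·m₂ = (+3.742)(-0.1194) = -0.447.

m = -0.447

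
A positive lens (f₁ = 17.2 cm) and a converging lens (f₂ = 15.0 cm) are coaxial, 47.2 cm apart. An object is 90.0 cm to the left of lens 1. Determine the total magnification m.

m = +0.324

Lens 1: 1/d_i1 = 1/(17.2) − 1/(90.0) = 0.04703, so d_i1 = 21.26 cm; m₁ = −d_i1/d_o1 = -0.2362.
d_o2 = 47.2 − (21.26) = 25.94 cm.
Lens 2: 1/d_i2 = 1/(15.0) − 1/(25.94) = 0.02812, so d_i2 = 35.57 cm; m₂ = −d_i2/d_o2 = -1.371.
m = m₁·m₂ = (-0.2362)(-1.371) = +0.324.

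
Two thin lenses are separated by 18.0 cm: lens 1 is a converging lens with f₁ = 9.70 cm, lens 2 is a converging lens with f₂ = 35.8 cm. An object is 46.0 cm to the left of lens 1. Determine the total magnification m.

m = -0.318

Lens 1: 1/d_i1 = 1/(9.70) − 1/(46.0) = 0.08135, so d_i1 = 12.29 cm; m₁ = −d_i1/d_o1 = -0.2672.
d_o2 = 18.0 − (12.29) = 5.710 cm.
Lens 2: 1/d_i2 = 1/(35.8) − 1/(5.710) = -0.1472, so d_i2 = -6.794 cm; m₂ = −d_i2/d_o2 = +1.190.
m = m₁·m₂ = (-0.2672)(+1.190) = -0.318.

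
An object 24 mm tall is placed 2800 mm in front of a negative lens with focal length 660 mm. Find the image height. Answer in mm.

For a negative lens, f = -660 mm.
1/d_i = 1/f − 1/d_o = 1/(-660.0) − 1/(2800) = -0.001872, so d_i = -534.1 mm.
m = −d_i/d_o = +0.1908.
|h_i| = |m|·h_o = 0.1908 × 24 = 4.58 mm. The image is virtual, upright and reduced, on the same side as the object.

4.58 mm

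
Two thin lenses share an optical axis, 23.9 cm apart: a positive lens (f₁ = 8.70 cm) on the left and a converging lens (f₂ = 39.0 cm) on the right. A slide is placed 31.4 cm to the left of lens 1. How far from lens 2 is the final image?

Lens 1: 1/d_i1 = 1/f₁ − 1/d_o1 = 1/(8.70) − 1/(31.4) = 0.08310, so d_i1 = 12.03 cm.
The intermediate image is 12.03 cm to the right of lens 1, which is 23.9 − (12.03) = 11.87 cm to the left of lens 2, so d_o2 = +11.87 cm.
Lens 2: 1/d_i2 = 1/f₂ − 1/d_o2 = 1/(39.0) − 1/(11.87) = -0.05860, so d_i2 = -17.1 cm.
The final image is virtual, 17.1 cm to the left of lens 2 (overall magnification ≈ -0.55).

17.1 cm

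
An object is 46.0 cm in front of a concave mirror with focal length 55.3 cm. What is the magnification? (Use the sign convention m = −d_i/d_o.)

1/d_i = 1/f − 1/d_o = 1/(55.30) − 1/(46.0) = -0.003656, so d_i = -273.5 cm.
m = −d_i/d_o = −(-273.5)/(46.0) = +5.95.
The image is virtual, upright and enlarged, behind the mirror.

m = +5.95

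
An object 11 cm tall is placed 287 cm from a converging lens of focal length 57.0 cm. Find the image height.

1/d_i = 1/f − 1/d_o = 1/(57.00) − 1/(287) = 0.01406, so d_i = 71.13 cm.
m = −d_i/d_o = -0.2478.
|h_i| = |m|·h_o = 0.2478 × 11 = 2.73 cm. The image is real, inverted and reduced, on the far side of the lens.

2.73 cm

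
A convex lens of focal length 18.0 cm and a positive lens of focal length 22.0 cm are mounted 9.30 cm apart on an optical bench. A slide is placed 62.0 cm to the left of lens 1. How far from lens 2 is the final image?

9.28 cm

Lens 1: 1/d_i1 = 1/f₁ − 1/d_o1 = 1/(18.0) − 1/(62.0) = 0.03943, so d_i1 = 25.36 cm.
The intermediate image is 25.36 cm to the right of lens 1, which lies 16.06 cm to the right of lens 2 — a virtual object — so d_o2 = −16.06 cm.
Lens 2: 1/d_i2 = 1/f₂ − 1/d_o2 = 1/(22.0) − 1/(-16.06) = 0.1077, so d_i2 = 9.28 cm.
The final image is real, 9.28 cm to the right of lens 2 (overall magnification ≈ -0.24).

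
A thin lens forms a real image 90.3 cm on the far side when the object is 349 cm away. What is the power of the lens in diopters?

P = +1.39 D

d_i = +90.3 cm.
1/f = 1/d_o + 1/d_i = 1/(349) + 1/(90.3) = 0.01394 cm⁻¹.
f = 71.74 cm = 0.7174 m, so P = 1/f = +1.39 D.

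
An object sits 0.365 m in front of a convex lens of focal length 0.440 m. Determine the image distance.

Thin-lens equation: 1/q = 1/f − 1/p = 1/(0.4400) − 1/(0.365) = 2.273 − 2.740 = -0.4670, so q = -2.14 m.
The image is virtual, upright and enlarged, on the same side as the object.

2.14 m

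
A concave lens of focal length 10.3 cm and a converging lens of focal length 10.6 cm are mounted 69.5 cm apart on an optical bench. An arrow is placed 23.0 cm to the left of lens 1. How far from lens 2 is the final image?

12.3 cm

Lens 1 is diverging, so f₁ = −10.3 cm.
Lens 1: 1/d_i1 = 1/f₁ − 1/d_o1 = 1/(-10.3) − 1/(23.0) = -0.1406, so d_i1 = -7.114 cm.
The intermediate image is 7.114 cm to the left of lens 1 (virtual), which is 69.5 − (-7.114) = 76.61 cm to the left of lens 2, so d_o2 = +76.61 cm.
Lens 2: 1/d_i2 = 1/f₂ − 1/d_o2 = 1/(10.6) − 1/(76.61) = 0.08129, so d_i2 = 12.3 cm.
The final image is real, 12.3 cm to the right of lens 2 (overall magnification ≈ -0.050).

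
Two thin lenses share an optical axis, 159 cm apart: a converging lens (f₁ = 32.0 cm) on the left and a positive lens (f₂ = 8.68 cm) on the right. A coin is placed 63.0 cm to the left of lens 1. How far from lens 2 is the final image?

Lens 1: 1/d_i1 = 1/f₁ − 1/d_o1 = 1/(32.0) − 1/(63.0) = 0.01538, so d_i1 = 65.03 cm.
The intermediate image is 65.03 cm to the right of lens 1, which is 159 − (65.03) = 93.97 cm to the left of lens 2, so d_o2 = +93.97 cm.
Lens 2: 1/d_i2 = 1/f₂ − 1/d_o2 = 1/(8.68) − 1/(93.97) = 0.1046, so d_i2 = 9.56 cm.
The final image is real, 9.56 cm to the right of lens 2 (overall magnification ≈ 0.11).

9.56 cm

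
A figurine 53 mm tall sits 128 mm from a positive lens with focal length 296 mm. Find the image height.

1/d_i = 1/f − 1/d_o = 1/(296.0) − 1/(128) = -0.004434, so d_i = -225.5 mm.
m = −d_i/d_o = +1.762.
|h_i| = |m|·h_o = 1.762 × 53 = 93.4 mm. The image is virtual, upright and enlarged, on the same side as the object.

93.4 mm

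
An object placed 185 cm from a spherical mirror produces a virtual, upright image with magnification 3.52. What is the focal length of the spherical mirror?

m = −d_i/d_o ⇒ d_i = −m·d_o = −(+3.52)·(185) = -651.2 cm.
1/f = 1/d_o + 1/d_i = 1/(185) + 1/(-651.2) = 0.003870, so f = 258 cm.
Since f is positive, the spherical mirror is concave.

f = 258 cm (concave)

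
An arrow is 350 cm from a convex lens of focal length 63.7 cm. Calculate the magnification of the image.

1/d_i = 1/f − 1/d_o = 1/(63.70) − 1/(350) = 0.01284, so d_i = 77.87 cm.
m = −d_i/d_o = −(77.87)/(350) = -0.222.
The image is real, inverted and reduced, on the far side of the lens.

m = -0.222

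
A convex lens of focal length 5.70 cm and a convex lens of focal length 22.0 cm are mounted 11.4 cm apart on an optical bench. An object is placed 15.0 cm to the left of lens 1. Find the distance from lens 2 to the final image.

2.45 cm

Lens 1: 1/d_i1 = 1/f₁ − 1/d_o1 = 1/(5.70) − 1/(15.0) = 0.1088, so d_i1 = 9.194 cm.
The intermediate image is 9.194 cm to the right of lens 1, which is 11.4 − (9.194) = 2.206 cm to the left of lens 2, so d_o2 = +2.206 cm.
Lens 2: 1/d_i2 = 1/f₂ − 1/d_o2 = 1/(22.0) − 1/(2.206) = -0.4079, so d_i2 = -2.45 cm.
The final image is virtual, 2.45 cm to the left of lens 2 (overall magnification ≈ -0.68).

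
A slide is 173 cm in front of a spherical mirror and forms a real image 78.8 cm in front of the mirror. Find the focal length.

Real image ⇒ d_i = +78.8 cm.
1/f = 1/d_o + 1/d_i = 1/(173) + 1/(78.8) = 0.01847, so f = 54.1 cm.
Since f is positive, the spherical mirror is concave.

f = 54.1 cm (concave)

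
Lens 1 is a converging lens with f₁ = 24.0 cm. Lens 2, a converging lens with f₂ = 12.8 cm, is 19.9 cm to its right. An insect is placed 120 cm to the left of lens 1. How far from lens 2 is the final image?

Lens 1: 1/d_i1 = 1/f₁ − 1/d_o1 = 1/(24.0) − 1/(120) = 0.03333, so d_i1 = 30.00 cm.
The intermediate image is 30.00 cm to the right of lens 1, which lies 10.10 cm to the right of lens 2 — a virtual object — so d_o2 = −10.10 cm.
Lens 2: 1/d_i2 = 1/f₂ − 1/d_o2 = 1/(12.8) − 1/(-10.10) = 0.1771, so d_i2 = 5.65 cm.
The final image is real, 5.65 cm to the right of lens 2 (overall magnification ≈ -0.14).

5.65 cm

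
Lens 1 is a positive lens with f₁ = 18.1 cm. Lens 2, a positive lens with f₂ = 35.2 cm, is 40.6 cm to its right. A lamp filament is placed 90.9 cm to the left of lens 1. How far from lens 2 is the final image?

Lens 1: 1/d_i1 = 1/f₁ − 1/d_o1 = 1/(18.1) − 1/(90.9) = 0.04425, so d_i1 = 22.60 cm.
The intermediate image is 22.60 cm to the right of lens 1, which is 40.6 − (22.60) = 18.00 cm to the left of lens 2, so d_o2 = +18.00 cm.
Lens 2: 1/d_i2 = 1/f₂ − 1/d_o2 = 1/(35.2) − 1/(18.00) = -0.02715, so d_i2 = -36.8 cm.
The final image is virtual, 36.8 cm to the left of lens 2 (overall magnification ≈ -0.51).

36.8 cm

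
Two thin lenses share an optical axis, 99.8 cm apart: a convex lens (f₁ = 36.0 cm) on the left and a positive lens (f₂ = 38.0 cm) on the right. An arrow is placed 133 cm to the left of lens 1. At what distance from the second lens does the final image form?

154 cm

Lens 1: 1/d_i1 = 1/f₁ − 1/d_o1 = 1/(36.0) − 1/(133) = 0.02026, so d_i1 = 49.36 cm.
The intermediate image is 49.36 cm to the right of lens 1, which is 99.8 − (49.36) = 50.44 cm to the left of lens 2, so d_o2 = +50.44 cm.
Lens 2: 1/d_i2 = 1/f₂ − 1/d_o2 = 1/(38.0) − 1/(50.44) = 0.006490, so d_i2 = 154 cm.
The final image is real, 154 cm to the right of lens 2 (overall magnification ≈ 1.1).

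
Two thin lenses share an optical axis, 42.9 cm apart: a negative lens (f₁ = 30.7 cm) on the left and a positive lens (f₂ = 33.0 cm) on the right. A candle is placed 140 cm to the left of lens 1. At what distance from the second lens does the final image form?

64.0 cm

Lens 1 is diverging, so f₁ = −30.7 cm.
Lens 1: 1/d_i1 = 1/f₁ − 1/d_o1 = 1/(-30.7) − 1/(140) = -0.03972, so d_i1 = -25.18 cm.
The intermediate image is 25.18 cm to the left of lens 1 (virtual), which is 42.9 − (-25.18) = 68.08 cm to the left of lens 2, so d_o2 = +68.08 cm.
Lens 2: 1/d_i2 = 1/f₂ − 1/d_o2 = 1/(33.0) − 1/(68.08) = 0.01561, so d_i2 = 64.0 cm.
The final image is real, 64.0 cm to the right of lens 2 (overall magnification ≈ -0.17).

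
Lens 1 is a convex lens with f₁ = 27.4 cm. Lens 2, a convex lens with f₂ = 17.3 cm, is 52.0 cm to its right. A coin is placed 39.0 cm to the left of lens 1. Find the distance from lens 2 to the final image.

Lens 1: 1/d_i1 = 1/f₁ − 1/d_o1 = 1/(27.4) − 1/(39.0) = 0.01086, so d_i1 = 92.12 cm.
The intermediate image is 92.12 cm to the right of lens 1, which lies 40.12 cm to the right of lens 2 — a virtual object — so d_o2 = −40.12 cm.
Lens 2: 1/d_i2 = 1/f₂ − 1/d_o2 = 1/(17.3) − 1/(-40.12) = 0.08273, so d_i2 = 12.1 cm.
The final image is real, 12.1 cm to the right of lens 2 (overall magnification ≈ -0.71).

12.1 cm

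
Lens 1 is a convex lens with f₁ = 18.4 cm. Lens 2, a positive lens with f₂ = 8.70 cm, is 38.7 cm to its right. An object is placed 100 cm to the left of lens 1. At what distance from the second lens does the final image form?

18.9 cm

Lens 1: 1/d_i1 = 1/f₁ − 1/d_o1 = 1/(18.4) − 1/(100) = 0.04435, so d_i1 = 22.55 cm.
The intermediate image is 22.55 cm to the right of lens 1, which is 38.7 − (22.55) = 16.15 cm to the left of lens 2, so d_o2 = +16.15 cm.
Lens 2: 1/d_i2 = 1/f₂ − 1/d_o2 = 1/(8.70) − 1/(16.15) = 0.05302, so d_i2 = 18.9 cm.
The final image is real, 18.9 cm to the right of lens 2 (overall magnification ≈ 0.26).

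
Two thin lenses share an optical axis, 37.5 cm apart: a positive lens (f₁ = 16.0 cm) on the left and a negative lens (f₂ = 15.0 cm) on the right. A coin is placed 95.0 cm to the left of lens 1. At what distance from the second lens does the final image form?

Lens 1: 1/d_i1 = 1/f₁ − 1/d_o1 = 1/(16.0) − 1/(95.0) = 0.05197, so d_i1 = 19.24 cm.
The intermediate image is 19.24 cm to the right of lens 1, which is 37.5 − (19.24) = 18.26 cm to the left of lens 2, so d_o2 = +18.26 cm.
Lens 2 is diverging, so f₂ = −15.0 cm.
Lens 2: 1/d_i2 = 1/f₂ − 1/d_o2 = 1/(-15.0) − 1/(18.26) = -0.1214, so d_i2 = -8.24 cm.
The final image is virtual, 8.24 cm to the left of lens 2 (overall magnification ≈ -0.091).

8.24 cm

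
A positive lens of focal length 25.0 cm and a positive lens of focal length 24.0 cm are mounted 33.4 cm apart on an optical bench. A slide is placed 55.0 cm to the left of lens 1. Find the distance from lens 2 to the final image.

8.19 cm

Lens 1: 1/d_i1 = 1/f₁ − 1/d_o1 = 1/(25.0) − 1/(55.0) = 0.02182, so d_i1 = 45.83 cm.
The intermediate image is 45.83 cm to the right of lens 1, which lies 12.43 cm to the right of lens 2 — a virtual object — so d_o2 = −12.43 cm.
Lens 2: 1/d_i2 = 1/f₂ − 1/d_o2 = 1/(24.0) − 1/(-12.43) = 0.1221, so d_i2 = 8.19 cm.
The final image is real, 8.19 cm to the right of lens 2 (overall magnification ≈ -0.55).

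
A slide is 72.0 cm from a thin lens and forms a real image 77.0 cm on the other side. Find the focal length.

Real image ⇒ d_i = +77.0 cm.
1/f = 1/d_o + 1/d_i = 1/(72.0) + 1/(77.0) = 0.02688, so f = 37.2 cm.
Since f is positive, the thin lens is converging.

f = 37.2 cm (converging)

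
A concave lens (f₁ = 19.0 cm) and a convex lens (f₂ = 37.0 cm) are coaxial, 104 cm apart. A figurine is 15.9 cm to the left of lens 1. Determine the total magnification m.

m = -0.266

f₁ = −19.0 cm (diverging).
Lens 1: 1/d_i1 = 1/(-19.0) − 1/(15.9) = -0.1155, so d_i1 = -8.656 cm; m₁ = −d_i1/d_o1 = +0.5444.
d_o2 = 104 − (-8.656) = 112.7 cm.
Lens 2: 1/d_i2 = 1/(37.0) − 1/(112.7) = 0.01815, so d_i2 = 55.08 cm; m₂ = −d_i2/d_o2 = -0.4888.
m = m₁·m₂ = (+0.5444)(-0.4888) = -0.266.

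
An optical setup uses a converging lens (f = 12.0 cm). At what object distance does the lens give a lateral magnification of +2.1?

6.29 cm

m = −d_i/d_o ⇒ d_i = −m·d_o.
1/f = 1/d_o + 1/d_i = 1/d_o − 1/(m·d_o) = (1 − 1/m)/d_o, so d_o = f(1 − 1/m) = (12.00)(1 − 1/(+2.1)) = 6.29 cm.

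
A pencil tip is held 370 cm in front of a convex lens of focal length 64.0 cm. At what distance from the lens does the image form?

Thin-lens equation: 1/d_i = 1/f − 1/d_o = 1/(64.00) − 1/(370) = 0.01562 − 0.002703 = 0.01292, so d_i = 77.4 cm.
The image is real, inverted and reduced, on the far side of the lens.

77.4 cm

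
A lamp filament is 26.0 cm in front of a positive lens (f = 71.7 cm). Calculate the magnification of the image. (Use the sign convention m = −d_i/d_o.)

1/d_i = 1/f − 1/d_o = 1/(71.70) − 1/(26.0) = -0.02451, so d_i = -40.79 cm.
m = −d_i/d_o = −(-40.79)/(26.0) = +1.57.
The image is virtual, upright and enlarged, on the same side as the object.

m = +1.57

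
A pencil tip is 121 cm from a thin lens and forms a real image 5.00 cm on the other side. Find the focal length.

Real image ⇒ d_i = +5.00 cm.
1/f = 1/d_o + 1/d_i = 1/(121) + 1/(5.00) = 0.2083, so f = 4.80 cm.
Since f is positive, the thin lens is converging.

f = 4.80 cm (converging)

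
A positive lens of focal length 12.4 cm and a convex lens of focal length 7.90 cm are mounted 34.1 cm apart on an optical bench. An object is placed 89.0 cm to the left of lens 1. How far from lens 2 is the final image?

13.2 cm

Lens 1: 1/d_i1 = 1/f₁ − 1/d_o1 = 1/(12.4) − 1/(89.0) = 0.06941, so d_i1 = 14.41 cm.
The intermediate image is 14.41 cm to the right of lens 1, which is 34.1 − (14.41) = 19.69 cm to the left of lens 2, so d_o2 = +19.69 cm.
Lens 2: 1/d_i2 = 1/f₂ − 1/d_o2 = 1/(7.90) − 1/(19.69) = 0.07580, so d_i2 = 13.2 cm.
The final image is real, 13.2 cm to the right of lens 2 (overall magnification ≈ 0.11).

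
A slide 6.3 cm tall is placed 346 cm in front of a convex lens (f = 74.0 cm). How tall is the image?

1.71 cm

1/d_i = 1/f − 1/d_o = 1/(74.00) − 1/(346) = 0.01062, so d_i = 94.13 cm.
m = −d_i/d_o = -0.2721.
|h_i| = |m|·h_o = 0.2721 × 6.3 = 1.71 cm. The image is real, inverted and reduced, on the far side of the lens.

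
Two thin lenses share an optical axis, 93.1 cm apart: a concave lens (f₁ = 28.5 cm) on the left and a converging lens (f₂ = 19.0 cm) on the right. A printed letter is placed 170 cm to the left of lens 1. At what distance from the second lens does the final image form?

22.7 cm

Lens 1 is diverging, so f₁ = −28.5 cm.
Lens 1: 1/d_i1 = 1/f₁ − 1/d_o1 = 1/(-28.5) − 1/(170) = -0.04097, so d_i1 = -24.41 cm.
The intermediate image is 24.41 cm to the left of lens 1 (virtual), which is 93.1 − (-24.41) = 117.5 cm to the left of lens 2, so d_o2 = +117.5 cm.
Lens 2: 1/d_i2 = 1/f₂ − 1/d_o2 = 1/(19.0) − 1/(117.5) = 0.04412, so d_i2 = 22.7 cm.
The final image is real, 22.7 cm to the right of lens 2 (overall magnification ≈ -0.028).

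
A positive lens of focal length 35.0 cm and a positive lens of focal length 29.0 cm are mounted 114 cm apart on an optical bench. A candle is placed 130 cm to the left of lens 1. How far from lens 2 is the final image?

Lens 1: 1/d_i1 = 1/f₁ − 1/d_o1 = 1/(35.0) − 1/(130) = 0.02088, so d_i1 = 47.89 cm.
The intermediate image is 47.89 cm to the right of lens 1, which is 114 − (47.89) = 66.11 cm to the left of lens 2, so d_o2 = +66.11 cm.
Lens 2: 1/d_i2 = 1/f₂ − 1/d_o2 = 1/(29.0) − 1/(66.11) = 0.01936, so d_i2 = 51.7 cm.
The final image is real, 51.7 cm to the right of lens 2 (overall magnification ≈ 0.29).

51.7 cm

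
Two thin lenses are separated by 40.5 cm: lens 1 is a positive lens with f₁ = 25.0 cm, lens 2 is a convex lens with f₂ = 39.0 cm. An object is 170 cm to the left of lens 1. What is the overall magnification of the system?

m = -0.242

Lens 1: 1/d_i1 = 1/(25.0) − 1/(170) = 0.03412, so d_i1 = 29.31 cm; m₁ = −d_i1/d_o1 = -0.1724.
d_o2 = 40.5 − (29.31) = 11.19 cm.
Lens 2: 1/d_i2 = 1/(39.0) − 1/(11.19) = -0.06372, so d_i2 = -15.69 cm; m₂ = −d_i2/d_o2 = +1.402.
m = m₁·m₂ = (-0.1724)(+1.402) = -0.242.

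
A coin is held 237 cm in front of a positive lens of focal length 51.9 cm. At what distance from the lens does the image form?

66.5 cm

Thin-lens equation: 1/q = 1/f − 1/p = 1/(51.90) − 1/(237) = 0.01927 − 0.004219 = 0.01505, so q = 66.5 cm.
The image is real, inverted and reduced, on the far side of the lens.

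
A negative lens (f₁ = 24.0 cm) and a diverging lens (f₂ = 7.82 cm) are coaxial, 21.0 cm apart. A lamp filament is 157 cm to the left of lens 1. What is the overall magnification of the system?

m = +0.0209

f₁ = −24.0 cm (diverging).
Lens 1: 1/d_i1 = 1/(-24.0) − 1/(157) = -0.04804, so d_i1 = -20.82 cm; m₁ = −d_i1/d_o1 = +0.1326.
d_o2 = 21.0 − (-20.82) = 41.82 cm.
f₂ = −7.82 cm (diverging).
Lens 2: 1/d_i2 = 1/(-7.82) − 1/(41.82) = -0.1518, so d_i2 = -6.588 cm; m₂ = −d_i2/d_o2 = +0.1575.
m = m₁·m₂ = (+0.1326)(+0.1575) = +0.0209.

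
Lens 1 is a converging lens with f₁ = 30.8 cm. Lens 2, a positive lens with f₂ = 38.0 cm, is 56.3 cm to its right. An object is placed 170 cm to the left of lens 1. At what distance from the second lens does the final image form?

Lens 1: 1/d_i1 = 1/f₁ − 1/d_o1 = 1/(30.8) − 1/(170) = 0.02659, so d_i1 = 37.61 cm.
The intermediate image is 37.61 cm to the right of lens 1, which is 56.3 − (37.61) = 18.69 cm to the left of lens 2, so d_o2 = +18.69 cm.
Lens 2: 1/d_i2 = 1/f₂ − 1/d_o2 = 1/(38.0) − 1/(18.69) = -0.02719, so d_i2 = -36.8 cm.
The final image is virtual, 36.8 cm to the left of lens 2 (overall magnification ≈ -0.44).

36.8 cm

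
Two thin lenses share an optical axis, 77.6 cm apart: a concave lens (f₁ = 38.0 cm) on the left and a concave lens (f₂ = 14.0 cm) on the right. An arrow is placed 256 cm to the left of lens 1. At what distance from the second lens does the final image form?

Lens 1 is diverging, so f₁ = −38.0 cm.
Lens 1: 1/d_i1 = 1/f₁ − 1/d_o1 = 1/(-38.0) − 1/(256) = -0.03022, so d_i1 = -33.09 cm.
The intermediate image is 33.09 cm to the left of lens 1 (virtual), which is 77.6 − (-33.09) = 110.7 cm to the left of lens 2, so d_o2 = +110.7 cm.
Lens 2 is diverging, so f₂ = −14.0 cm.
Lens 2: 1/d_i2 = 1/f₂ − 1/d_o2 = 1/(-14.0) − 1/(110.7) = -0.08046, so d_i2 = -12.4 cm.
The final image is virtual, 12.4 cm to the left of lens 2 (overall magnification ≈ 0.015).

12.4 cm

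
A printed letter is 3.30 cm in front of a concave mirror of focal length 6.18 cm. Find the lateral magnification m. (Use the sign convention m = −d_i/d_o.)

1/d_i = 1/f − 1/d_o = 1/(6.180) − 1/(3.30) = -0.1412, so d_i = -7.081 cm.
m = −d_i/d_o = −(-7.081)/(3.30) = +2.15.
The image is virtual, upright and enlarged, behind the mirror.

m = +2.15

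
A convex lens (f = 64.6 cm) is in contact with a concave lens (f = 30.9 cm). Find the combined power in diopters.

P₁ = 1/f₁ = 1/(0.646 m) = +1.548 D; P₂ = 1/f₂ = 1/(-0.309 m) = -3.236 D.
For thin lenses in contact, P = P₁ + P₂ = (+1.548) + (-3.236) = -1.69 D.

P = -1.69 D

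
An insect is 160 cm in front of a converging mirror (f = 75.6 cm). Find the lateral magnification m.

m = -0.896

1/d_i = 1/f − 1/d_o = 1/(75.60) − 1/(160) = 0.006978, so d_i = 143.3 cm.
m = −d_i/d_o = −(143.3)/(160) = -0.896.
The image is real, inverted and reduced, in front of the mirror.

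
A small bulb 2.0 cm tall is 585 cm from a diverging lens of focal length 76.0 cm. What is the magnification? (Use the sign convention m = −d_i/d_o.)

m = +0.115

For a diverging lens, f = -76.0 cm.
1/d_i = 1/f − 1/d_o = 1/(-76.00) − 1/(585) = -0.01487, so d_i = -67.26 cm.
m = −d_i/d_o = −(-67.26)/(585) = +0.115.
The image is virtual, upright and reduced, on the same side as the object.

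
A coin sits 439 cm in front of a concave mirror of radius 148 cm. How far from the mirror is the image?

f = R/2 = 148/2 = 74.00 cm.
Mirror equation: 1/d_i = 1/f − 1/d_o = 1/(74.00) − 1/(439) = 0.01351 − 0.002278 = 0.01124, so d_i = 89.0 cm.
The image is real, inverted and reduced, in front of the mirror.

89.0 cm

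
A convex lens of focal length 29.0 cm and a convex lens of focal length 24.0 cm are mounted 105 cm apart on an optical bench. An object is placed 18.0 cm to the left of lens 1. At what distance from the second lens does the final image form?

Lens 1: 1/d_i1 = 1/f₁ − 1/d_o1 = 1/(29.0) − 1/(18.0) = -0.02107, so d_i1 = -47.45 cm.
The intermediate image is 47.45 cm to the left of lens 1 (virtual), which is 105 − (-47.45) = 152.4 cm to the left of lens 2, so d_o2 = +152.4 cm.
Lens 2: 1/d_i2 = 1/f₂ − 1/d_o2 = 1/(24.0) − 1/(152.4) = 0.03510, so d_i2 = 28.5 cm.
The final image is real, 28.5 cm to the right of lens 2 (overall magnification ≈ -0.49).

28.5 cm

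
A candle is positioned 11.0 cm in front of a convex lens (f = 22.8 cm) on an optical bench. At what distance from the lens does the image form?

21.3 cm

Lens equation: 1/q = 1/f − 1/p = 1/(22.80) − 1/(11.0) = 0.04386 − 0.09091 = -0.04705, so q = -21.3 cm.
The image is virtual, upright and enlarged, on the same side as the object.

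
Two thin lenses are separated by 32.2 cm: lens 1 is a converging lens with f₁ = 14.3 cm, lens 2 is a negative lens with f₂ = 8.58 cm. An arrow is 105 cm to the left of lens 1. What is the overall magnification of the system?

m = -0.0558

Lens 1: 1/d_i1 = 1/(14.3) − 1/(105) = 0.06041, so d_i1 = 16.55 cm; m₁ = −d_i1/d_o1 = -0.1576.
d_o2 = 32.2 − (16.55) = 15.65 cm.
f₂ = −8.58 cm (diverging).
Lens 2: 1/d_i2 = 1/(-8.58) − 1/(15.65) = -0.1804, so d_i2 = -5.542 cm; m₂ = −d_i2/d_o2 = +0.3541.
m = m₁·m₂ = (-0.1576)(+0.3541) = -0.0558.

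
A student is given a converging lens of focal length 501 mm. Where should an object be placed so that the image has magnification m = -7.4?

m = −d_i/d_o ⇒ d_i = −m·d_o.
1/f = 1/d_o + 1/d_i = 1/d_o − 1/(m·d_o) = (1 − 1/m)/d_o, so d_o = f(1 − 1/m) = (501.0)(1 − 1/(-7.4)) = 569 mm.

569 mm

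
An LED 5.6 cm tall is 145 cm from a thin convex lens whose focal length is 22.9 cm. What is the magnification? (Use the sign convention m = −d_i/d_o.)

1/d_i = 1/f − 1/d_o = 1/(22.90) − 1/(145) = 0.03677, so d_i = 27.19 cm.
m = −d_i/d_o = −(27.19)/(145) = -0.188.
The image is real, inverted and reduced, on the far side of the lens.

m = -0.188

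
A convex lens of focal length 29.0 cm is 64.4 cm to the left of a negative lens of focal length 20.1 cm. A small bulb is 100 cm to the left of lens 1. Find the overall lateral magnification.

Lens 1: 1/d_i1 = 1/(29.0) − 1/(100) = 0.02448, so d_i1 = 40.85 cm; m₁ = −d_i1/d_o1 = -0.4085.
d_o2 = 64.4 − (40.85) = 23.55 cm.
f₂ = −20.1 cm (diverging).
Lens 2: 1/d_i2 = 1/(-20.1) − 1/(23.55) = -0.09221, so d_i2 = -10.84 cm; m₂ = −d_i2/d_o2 = +0.4605.
m = m₁·m₂ = (-0.4085)(+0.4605) = -0.188.

m = -0.188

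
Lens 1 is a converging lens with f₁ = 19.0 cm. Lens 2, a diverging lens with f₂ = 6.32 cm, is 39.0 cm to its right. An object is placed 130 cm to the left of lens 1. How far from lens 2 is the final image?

Lens 1: 1/d_i1 = 1/f₁ − 1/d_o1 = 1/(19.0) − 1/(130) = 0.04494, so d_i1 = 22.25 cm.
The intermediate image is 22.25 cm to the right of lens 1, which is 39.0 − (22.25) = 16.75 cm to the left of lens 2, so d_o2 = +16.75 cm.
Lens 2 is diverging, so f₂ = −6.32 cm.
Lens 2: 1/d_i2 = 1/f₂ − 1/d_o2 = 1/(-6.32) − 1/(16.75) = -0.2179, so d_i2 = -4.59 cm.
The final image is virtual, 4.59 cm to the left of lens 2 (overall magnification ≈ -0.047).

4.59 cm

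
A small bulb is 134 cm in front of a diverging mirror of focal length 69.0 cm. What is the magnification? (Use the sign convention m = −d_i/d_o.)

For a diverging mirror, f = -69.0 cm.
1/d_i = 1/f − 1/d_o = 1/(-69.00) − 1/(134) = -0.02196, so d_i = -45.55 cm.
m = −d_i/d_o = −(-45.55)/(134) = +0.340.
The image is virtual, upright and reduced, behind the mirror.

m = +0.340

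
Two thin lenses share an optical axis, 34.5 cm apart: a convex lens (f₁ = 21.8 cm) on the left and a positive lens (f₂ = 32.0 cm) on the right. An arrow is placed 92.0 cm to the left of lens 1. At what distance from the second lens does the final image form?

7.28 cm

Lens 1: 1/d_i1 = 1/f₁ − 1/d_o1 = 1/(21.8) − 1/(92.0) = 0.03500, so d_i1 = 28.57 cm.
The intermediate image is 28.57 cm to the right of lens 1, which is 34.5 − (28.57) = 5.930 cm to the left of lens 2, so d_o2 = +5.930 cm.
Lens 2: 1/d_i2 = 1/f₂ − 1/d_o2 = 1/(32.0) − 1/(5.930) = -0.1374, so d_i2 = -7.28 cm.
The final image is virtual, 7.28 cm to the left of lens 2 (overall magnification ≈ -0.38).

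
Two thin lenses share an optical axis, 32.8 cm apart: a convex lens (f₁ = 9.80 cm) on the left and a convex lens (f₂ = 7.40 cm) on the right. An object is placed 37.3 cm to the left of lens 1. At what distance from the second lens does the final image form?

Lens 1: 1/d_i1 = 1/f₁ − 1/d_o1 = 1/(9.80) − 1/(37.3) = 0.07523, so d_i1 = 13.29 cm.
The intermediate image is 13.29 cm to the right of lens 1, which is 32.8 − (13.29) = 19.51 cm to the left of lens 2, so d_o2 = +19.51 cm.
Lens 2: 1/d_i2 = 1/f₂ − 1/d_o2 = 1/(7.40) − 1/(19.51) = 0.08388, so d_i2 = 11.9 cm.
The final image is real, 11.9 cm to the right of lens 2 (overall magnification ≈ 0.22).

11.9 cm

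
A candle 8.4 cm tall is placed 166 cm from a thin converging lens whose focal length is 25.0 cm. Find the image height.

1.49 cm

1/d_i = 1/f − 1/d_o = 1/(25.00) − 1/(166) = 0.03398, so d_i = 29.43 cm.
m = −d_i/d_o = -0.1773.
|h_i| = |m|·h_o = 0.1773 × 8.4 = 1.49 cm. The image is real, inverted and reduced, on the far side of the lens.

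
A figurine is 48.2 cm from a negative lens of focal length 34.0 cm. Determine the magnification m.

For a negative lens, f = -34.0 cm.
1/d_i = 1/f − 1/d_o = 1/(-34.00) − 1/(48.2) = -0.05016, so d_i = -19.94 cm.
m = −d_i/d_o = −(-19.94)/(48.2) = +0.414.
The image is virtual, upright and reduced, on the same side as the object.

m = +0.414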